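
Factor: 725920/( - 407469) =- 2^5*3^( - 1 )*5^1 * 13^1*71^( - 1)*349^1  *  1913^ ( - 1)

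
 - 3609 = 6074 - 9683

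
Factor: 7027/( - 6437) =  - 41^( - 1) * 157^( - 1 )*7027^1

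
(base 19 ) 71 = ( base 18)78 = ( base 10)134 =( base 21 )68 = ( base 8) 206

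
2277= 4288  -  2011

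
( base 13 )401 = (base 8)1245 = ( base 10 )677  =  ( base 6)3045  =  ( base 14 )365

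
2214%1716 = 498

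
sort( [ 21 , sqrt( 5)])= [ sqrt( 5), 21 ] 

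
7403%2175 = 878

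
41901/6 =13967/2 = 6983.50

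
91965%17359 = 5170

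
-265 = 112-377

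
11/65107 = 11/65107 = 0.00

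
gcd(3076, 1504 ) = 4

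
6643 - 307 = 6336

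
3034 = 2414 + 620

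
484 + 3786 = 4270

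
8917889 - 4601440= 4316449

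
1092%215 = 17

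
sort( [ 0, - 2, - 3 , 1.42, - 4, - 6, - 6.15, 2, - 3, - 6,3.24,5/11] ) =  [ - 6.15, - 6, - 6, - 4, - 3, -3, - 2,0,5/11, 1.42,  2 , 3.24] 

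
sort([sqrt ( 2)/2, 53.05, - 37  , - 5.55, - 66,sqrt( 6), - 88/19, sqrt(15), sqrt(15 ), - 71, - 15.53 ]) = [ - 71,-66 , - 37, - 15.53, - 5.55 , - 88/19,sqrt(2 ) /2,sqrt(6),sqrt( 15 ) , sqrt( 15 ),53.05 ] 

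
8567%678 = 431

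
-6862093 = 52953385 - 59815478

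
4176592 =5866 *712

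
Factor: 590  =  2^1*5^1*59^1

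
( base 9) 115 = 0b1011111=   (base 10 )95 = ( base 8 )137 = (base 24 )3N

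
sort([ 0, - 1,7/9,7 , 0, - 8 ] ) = [ - 8,  -  1,  0,0,7/9, 7] 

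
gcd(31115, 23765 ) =245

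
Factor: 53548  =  2^2*11^1* 1217^1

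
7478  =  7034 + 444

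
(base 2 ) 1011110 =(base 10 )94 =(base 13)73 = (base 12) 7A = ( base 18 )54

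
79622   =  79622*1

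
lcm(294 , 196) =588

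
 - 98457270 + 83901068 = -14556202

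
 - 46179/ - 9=5131 + 0/1=5131.00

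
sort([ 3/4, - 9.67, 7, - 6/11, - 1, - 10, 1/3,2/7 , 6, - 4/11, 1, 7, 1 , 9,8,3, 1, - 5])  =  [-10, -9.67, - 5 , - 1, - 6/11,  -  4/11,2/7, 1/3,  3/4, 1,1,1 , 3,6,  7, 7, 8, 9]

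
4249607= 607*7001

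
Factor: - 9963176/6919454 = - 2^2*1399^( - 1 )*2473^( - 1) * 1245397^1 = - 4981588/3459727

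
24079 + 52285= 76364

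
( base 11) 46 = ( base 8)62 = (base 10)50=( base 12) 42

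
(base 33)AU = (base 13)219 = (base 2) 101101000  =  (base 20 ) I0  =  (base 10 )360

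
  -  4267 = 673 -4940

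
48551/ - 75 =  - 48551/75 = -647.35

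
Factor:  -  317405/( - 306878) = 2^( - 1)*5^1*13^( - 1)*37^( - 1)*199^1 = 995/962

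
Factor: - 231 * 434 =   -  2^1*3^1*7^2*11^1*31^1 = -100254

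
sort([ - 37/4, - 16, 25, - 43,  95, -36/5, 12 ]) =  [  -  43,  -  16, - 37/4,-36/5 , 12,  25 , 95] 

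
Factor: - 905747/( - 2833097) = 29^( - 1)*71^1*211^ ( - 1 )*463^( - 1)*12757^1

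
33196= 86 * 386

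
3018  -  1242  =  1776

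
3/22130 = 3/22130=0.00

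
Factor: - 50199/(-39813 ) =23^( - 1)*29^1 = 29/23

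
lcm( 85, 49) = 4165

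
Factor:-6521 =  - 6521^1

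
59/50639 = 59/50639 = 0.00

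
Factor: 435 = 3^1*5^1*29^1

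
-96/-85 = 96/85=   1.13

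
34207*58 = 1984006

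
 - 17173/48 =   -  358 + 11/48 = - 357.77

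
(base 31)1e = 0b101101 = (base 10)45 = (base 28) 1h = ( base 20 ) 25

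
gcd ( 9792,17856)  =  576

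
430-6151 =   -  5721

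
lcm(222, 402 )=14874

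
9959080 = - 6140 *(  -  1622)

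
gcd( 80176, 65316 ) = 4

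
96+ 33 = 129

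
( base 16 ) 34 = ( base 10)52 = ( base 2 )110100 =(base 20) 2c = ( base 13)40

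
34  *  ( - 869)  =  -29546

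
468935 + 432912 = 901847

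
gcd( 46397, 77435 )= 1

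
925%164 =105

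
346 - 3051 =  - 2705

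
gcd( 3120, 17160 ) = 1560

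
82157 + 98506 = 180663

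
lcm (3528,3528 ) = 3528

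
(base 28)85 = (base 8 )345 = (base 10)229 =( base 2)11100101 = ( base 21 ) AJ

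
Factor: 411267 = 3^1*137089^1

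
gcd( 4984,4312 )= 56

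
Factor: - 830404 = -2^2*53^1*3917^1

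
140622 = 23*6114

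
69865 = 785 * 89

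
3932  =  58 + 3874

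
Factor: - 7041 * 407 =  - 3^1*11^1*37^1 * 2347^1= - 2865687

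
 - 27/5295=-1 + 1756/1765 = -  0.01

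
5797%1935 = 1927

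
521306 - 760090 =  -238784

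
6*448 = 2688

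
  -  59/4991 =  - 1 +4932/4991 =- 0.01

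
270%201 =69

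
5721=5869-148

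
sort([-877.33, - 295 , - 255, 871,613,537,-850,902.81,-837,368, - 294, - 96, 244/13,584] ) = [ - 877.33,-850,- 837 , - 295, - 294, -255,  -  96, 244/13, 368,537,584,613,871,902.81] 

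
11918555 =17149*695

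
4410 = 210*21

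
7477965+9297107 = 16775072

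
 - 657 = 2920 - 3577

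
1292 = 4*323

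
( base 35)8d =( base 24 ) C5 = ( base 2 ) 100100101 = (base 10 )293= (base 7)566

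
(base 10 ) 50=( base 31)1J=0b110010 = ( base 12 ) 42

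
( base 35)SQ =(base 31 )11E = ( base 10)1006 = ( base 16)3EE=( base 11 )835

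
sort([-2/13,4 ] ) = [- 2/13,4 ] 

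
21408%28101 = 21408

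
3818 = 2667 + 1151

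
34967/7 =34967/7  =  4995.29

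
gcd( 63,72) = 9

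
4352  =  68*64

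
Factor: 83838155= 5^1 * 2281^1*7351^1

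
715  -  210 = 505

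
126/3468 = 21/578 = 0.04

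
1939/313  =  6 + 61/313= 6.19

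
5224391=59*88549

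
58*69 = 4002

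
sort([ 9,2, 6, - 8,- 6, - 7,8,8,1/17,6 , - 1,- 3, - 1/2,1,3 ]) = [ - 8,-7, - 6, - 3, - 1, -1/2 , 1/17,1,2,3,6, 6,8,8,9 ] 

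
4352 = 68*64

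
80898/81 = 26966/27=998.74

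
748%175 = 48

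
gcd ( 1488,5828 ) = 124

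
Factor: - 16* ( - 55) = 880 = 2^4*5^1*11^1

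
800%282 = 236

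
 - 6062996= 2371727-8434723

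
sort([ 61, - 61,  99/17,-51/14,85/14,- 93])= [ - 93 , -61, - 51/14,99/17, 85/14,  61]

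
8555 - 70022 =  - 61467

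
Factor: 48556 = 2^2 * 61^1*199^1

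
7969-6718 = 1251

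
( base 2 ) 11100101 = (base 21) aj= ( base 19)C1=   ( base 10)229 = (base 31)7c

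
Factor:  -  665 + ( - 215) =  - 2^4*5^1*11^1 =-880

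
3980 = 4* 995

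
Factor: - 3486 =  - 2^1*3^1*7^1*83^1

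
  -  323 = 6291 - 6614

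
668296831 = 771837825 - 103540994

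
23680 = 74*320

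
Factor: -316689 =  - 3^1 *105563^1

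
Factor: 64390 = 2^1*5^1*47^1*137^1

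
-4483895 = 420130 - 4904025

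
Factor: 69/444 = 2^( - 2)*23^1*37^( - 1 ) = 23/148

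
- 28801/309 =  - 94 + 245/309 = -  93.21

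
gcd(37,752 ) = 1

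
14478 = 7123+7355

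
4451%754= 681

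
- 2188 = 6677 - 8865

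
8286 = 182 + 8104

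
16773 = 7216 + 9557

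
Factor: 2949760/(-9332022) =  - 2^6 * 3^( - 1)*5^1*7^( - 1)*11^1*83^ ( - 1 )*419^1*2677^( - 1)  =  - 1474880/4666011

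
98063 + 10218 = 108281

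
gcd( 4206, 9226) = 2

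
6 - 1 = 5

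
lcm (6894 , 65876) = 592884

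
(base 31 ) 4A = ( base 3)11222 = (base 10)134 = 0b10000110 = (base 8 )206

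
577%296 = 281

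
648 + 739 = 1387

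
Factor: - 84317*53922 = -4546541274 =- 2^1 * 3^1*11^1*19^1*43^1 * 84317^1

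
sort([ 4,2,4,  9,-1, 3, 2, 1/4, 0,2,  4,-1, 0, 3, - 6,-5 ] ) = [-6,-5, - 1,-1, 0, 0 , 1/4,2, 2, 2 , 3, 3, 4, 4 , 4,9]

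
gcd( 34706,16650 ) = 74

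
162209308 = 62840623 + 99368685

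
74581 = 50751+23830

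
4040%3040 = 1000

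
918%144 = 54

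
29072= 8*3634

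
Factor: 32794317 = 3^2*157^1*23209^1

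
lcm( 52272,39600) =1306800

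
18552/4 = 4638 = 4638.00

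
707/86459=707/86459 = 0.01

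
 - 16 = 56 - 72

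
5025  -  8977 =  - 3952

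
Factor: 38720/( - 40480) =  - 2^1*11^1*23^( - 1) = - 22/23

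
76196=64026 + 12170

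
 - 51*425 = -21675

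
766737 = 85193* 9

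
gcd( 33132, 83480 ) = 4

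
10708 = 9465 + 1243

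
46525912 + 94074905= 140600817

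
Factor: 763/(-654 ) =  - 2^ (-1)*3^(-1) *7^1 = - 7/6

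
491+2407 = 2898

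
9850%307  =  26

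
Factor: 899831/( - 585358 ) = - 2^( - 1)*292679^( - 1 )* 899831^1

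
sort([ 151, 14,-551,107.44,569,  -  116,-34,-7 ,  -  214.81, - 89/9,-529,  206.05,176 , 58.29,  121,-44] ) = [ - 551,  -  529 , - 214.81,-116, - 44,-34  , - 89/9,-7, 14, 58.29,107.44, 121, 151, 176,206.05, 569 ] 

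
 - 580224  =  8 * ( - 72528) 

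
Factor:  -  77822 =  - 2^1 *167^1*233^1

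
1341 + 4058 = 5399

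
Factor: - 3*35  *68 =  - 2^2*3^1*5^1*7^1 *17^1 = - 7140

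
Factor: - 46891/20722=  - 2^( -1)*797^( - 1 )*3607^1 = -3607/1594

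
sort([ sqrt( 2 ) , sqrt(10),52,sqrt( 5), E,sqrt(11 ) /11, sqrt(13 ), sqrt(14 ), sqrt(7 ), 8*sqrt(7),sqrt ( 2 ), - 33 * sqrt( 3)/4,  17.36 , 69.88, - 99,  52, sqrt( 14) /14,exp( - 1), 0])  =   [ - 99, - 33*sqrt( 3) /4, 0,sqrt( 14)/14, sqrt( 11)/11,exp( - 1), sqrt ( 2),sqrt ( 2), sqrt ( 5) , sqrt(7 ),E,  sqrt( 10),sqrt( 13 ), sqrt( 14),  17.36,8*sqrt( 7), 52, 52, 69.88] 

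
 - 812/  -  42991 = 812/42991 = 0.02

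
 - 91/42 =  -3 + 5/6= -2.17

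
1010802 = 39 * 25918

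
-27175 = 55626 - 82801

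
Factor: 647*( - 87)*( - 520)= 29270280 = 2^3*3^1* 5^1*13^1*29^1*647^1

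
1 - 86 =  - 85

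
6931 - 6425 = 506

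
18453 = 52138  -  33685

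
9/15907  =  9/15907= 0.00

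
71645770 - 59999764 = 11646006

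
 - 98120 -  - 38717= - 59403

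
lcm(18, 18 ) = 18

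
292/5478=146/2739 = 0.05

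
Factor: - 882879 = - 3^1*294293^1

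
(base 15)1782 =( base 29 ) 60q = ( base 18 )FBE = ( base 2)1001111010000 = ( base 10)5072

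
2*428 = 856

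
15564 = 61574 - 46010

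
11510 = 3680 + 7830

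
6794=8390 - 1596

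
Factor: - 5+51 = 2^1*23^1 = 46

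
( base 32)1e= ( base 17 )2c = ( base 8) 56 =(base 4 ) 232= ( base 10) 46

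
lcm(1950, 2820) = 183300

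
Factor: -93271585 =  - 5^1*11^1*1695847^1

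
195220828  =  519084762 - 323863934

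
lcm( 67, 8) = 536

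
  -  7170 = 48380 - 55550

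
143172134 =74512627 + 68659507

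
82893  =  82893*1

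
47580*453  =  21553740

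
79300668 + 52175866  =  131476534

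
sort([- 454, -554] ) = [ - 554, - 454]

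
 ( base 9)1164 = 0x364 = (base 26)17A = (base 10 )868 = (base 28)130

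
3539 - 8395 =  - 4856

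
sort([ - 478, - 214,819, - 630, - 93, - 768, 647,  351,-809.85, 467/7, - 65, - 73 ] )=[ - 809.85,  -  768,  -  630, - 478, - 214 ,- 93, - 73, - 65, 467/7,351,647, 819 ] 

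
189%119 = 70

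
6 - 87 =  - 81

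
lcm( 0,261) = 0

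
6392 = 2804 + 3588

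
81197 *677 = 54970369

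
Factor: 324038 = 2^1*11^2*13^1*103^1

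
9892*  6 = 59352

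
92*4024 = 370208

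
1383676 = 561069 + 822607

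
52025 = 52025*1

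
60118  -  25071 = 35047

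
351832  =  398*884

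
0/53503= 0 = 0.00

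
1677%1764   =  1677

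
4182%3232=950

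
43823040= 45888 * 955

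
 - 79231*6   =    -  475386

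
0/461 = 0 = 0.00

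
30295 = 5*6059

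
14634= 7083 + 7551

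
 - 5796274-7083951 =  - 12880225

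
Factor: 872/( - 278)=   -  436/139 = - 2^2*109^1*139^(-1 )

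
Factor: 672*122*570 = 2^7 * 3^2*5^1*7^1* 19^1*61^1 = 46730880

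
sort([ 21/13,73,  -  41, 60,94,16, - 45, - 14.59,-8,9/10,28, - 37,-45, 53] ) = [ -45, -45,-41, - 37, - 14.59, - 8,  9/10,21/13, 16, 28,  53 , 60, 73, 94]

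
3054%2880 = 174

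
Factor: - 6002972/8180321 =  - 2^2*17^1 * 43^1 * 2053^1 * 2447^( - 1 )*3343^( - 1 )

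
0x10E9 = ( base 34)3PB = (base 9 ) 5840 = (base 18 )D69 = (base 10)4329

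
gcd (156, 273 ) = 39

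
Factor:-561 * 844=-2^2*3^1 * 11^1*17^1 * 211^1 = - 473484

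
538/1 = 538 = 538.00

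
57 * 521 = 29697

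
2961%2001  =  960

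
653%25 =3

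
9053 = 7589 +1464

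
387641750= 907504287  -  519862537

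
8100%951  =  492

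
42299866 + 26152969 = 68452835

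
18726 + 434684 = 453410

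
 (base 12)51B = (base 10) 743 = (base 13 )452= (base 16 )2e7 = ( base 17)29C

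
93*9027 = 839511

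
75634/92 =822+5/46  =  822.11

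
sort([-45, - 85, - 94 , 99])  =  [  -  94,-85, - 45, 99]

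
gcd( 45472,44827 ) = 1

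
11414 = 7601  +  3813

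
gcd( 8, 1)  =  1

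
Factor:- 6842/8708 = - 11/14 = - 2^( - 1)*7^( - 1 )*11^1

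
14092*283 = 3988036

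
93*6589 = 612777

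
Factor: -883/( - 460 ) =2^ ( - 2 ) * 5^( - 1)*23^( - 1 )*883^1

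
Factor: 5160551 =11^1 * 469141^1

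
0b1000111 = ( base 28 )2f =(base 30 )2b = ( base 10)71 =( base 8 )107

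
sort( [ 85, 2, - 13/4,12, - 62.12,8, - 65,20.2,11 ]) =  [ - 65, - 62.12, - 13/4, 2,8,11,12,20.2, 85 ] 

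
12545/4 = 12545/4= 3136.25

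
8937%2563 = 1248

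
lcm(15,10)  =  30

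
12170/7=12170/7 = 1738.57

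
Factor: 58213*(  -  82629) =-3^2*23^1 * 2531^1*9181^1 = -  4810081977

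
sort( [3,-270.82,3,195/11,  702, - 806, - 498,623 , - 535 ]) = [ - 806, - 535, - 498, - 270.82,3, 3,  195/11, 623, 702 ]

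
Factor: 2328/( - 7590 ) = -388/1265 =-  2^2*5^( - 1 )*11^(-1)*23^( - 1 ) * 97^1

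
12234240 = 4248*2880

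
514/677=514/677 = 0.76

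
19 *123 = 2337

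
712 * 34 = 24208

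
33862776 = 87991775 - 54128999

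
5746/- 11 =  - 523 + 7/11 = -522.36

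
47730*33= 1575090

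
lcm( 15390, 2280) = 61560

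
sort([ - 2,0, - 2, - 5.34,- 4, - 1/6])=[ - 5.34,-4, - 2, - 2,-1/6, 0]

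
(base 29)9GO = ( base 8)17571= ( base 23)f57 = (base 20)102h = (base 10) 8057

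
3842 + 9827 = 13669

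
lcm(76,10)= 380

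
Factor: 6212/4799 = 2^2*1553^1 * 4799^(-1 )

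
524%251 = 22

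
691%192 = 115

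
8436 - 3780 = 4656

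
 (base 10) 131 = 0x83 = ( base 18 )75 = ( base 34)3t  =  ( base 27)4N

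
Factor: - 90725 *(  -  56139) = 5093210775 = 3^1*5^2 * 19^1*191^1*18713^1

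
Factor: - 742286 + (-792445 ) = - 1534731=   - 3^1*11^1 *46507^1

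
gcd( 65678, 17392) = 2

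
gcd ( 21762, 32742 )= 18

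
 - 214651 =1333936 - 1548587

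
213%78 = 57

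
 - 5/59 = - 1 + 54/59 = - 0.08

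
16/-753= - 16/753 = - 0.02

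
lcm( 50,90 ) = 450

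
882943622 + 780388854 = 1663332476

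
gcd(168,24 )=24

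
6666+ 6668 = 13334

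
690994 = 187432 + 503562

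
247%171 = 76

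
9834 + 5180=15014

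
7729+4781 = 12510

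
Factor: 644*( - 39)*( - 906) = 22755096=   2^3*3^2*7^1*13^1*23^1*151^1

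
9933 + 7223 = 17156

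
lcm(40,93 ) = 3720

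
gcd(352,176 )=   176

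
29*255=7395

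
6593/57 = 115+2/3 = 115.67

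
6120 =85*72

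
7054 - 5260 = 1794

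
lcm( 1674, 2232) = 6696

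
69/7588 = 69/7588 = 0.01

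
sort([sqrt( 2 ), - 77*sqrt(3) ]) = [ - 77*sqrt(3 ),sqrt (2)]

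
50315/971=51 + 794/971 = 51.82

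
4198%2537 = 1661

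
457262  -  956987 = -499725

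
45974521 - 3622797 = 42351724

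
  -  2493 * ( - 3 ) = 7479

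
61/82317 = 61/82317 = 0.00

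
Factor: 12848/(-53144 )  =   - 2^1*7^( - 1)*11^1*13^(-1) = - 22/91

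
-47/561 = - 47/561=- 0.08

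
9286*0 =0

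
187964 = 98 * 1918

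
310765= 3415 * 91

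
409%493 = 409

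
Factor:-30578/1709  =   - 2^1 * 1709^ ( - 1) * 15289^1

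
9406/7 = 9406/7 = 1343.71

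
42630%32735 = 9895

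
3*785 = 2355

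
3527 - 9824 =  - 6297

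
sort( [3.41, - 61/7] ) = [ - 61/7,3.41]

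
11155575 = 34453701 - 23298126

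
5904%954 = 180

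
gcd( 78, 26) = 26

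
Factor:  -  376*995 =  - 2^3*5^1 * 47^1*199^1 = - 374120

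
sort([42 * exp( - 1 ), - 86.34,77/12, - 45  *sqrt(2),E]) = [ - 86.34, - 45*sqrt ( 2),E,  77/12,42*exp( - 1)] 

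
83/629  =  83/629 = 0.13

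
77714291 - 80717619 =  -3003328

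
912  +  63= 975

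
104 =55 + 49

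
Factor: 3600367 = 19^1*189493^1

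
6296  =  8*787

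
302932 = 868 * 349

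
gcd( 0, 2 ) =2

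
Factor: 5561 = 67^1*83^1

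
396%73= 31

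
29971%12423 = 5125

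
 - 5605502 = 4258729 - 9864231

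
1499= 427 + 1072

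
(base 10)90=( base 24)3I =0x5A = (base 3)10100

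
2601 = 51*51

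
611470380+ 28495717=639966097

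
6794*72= 489168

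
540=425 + 115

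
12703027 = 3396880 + 9306147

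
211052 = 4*52763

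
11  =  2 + 9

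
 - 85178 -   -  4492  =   - 80686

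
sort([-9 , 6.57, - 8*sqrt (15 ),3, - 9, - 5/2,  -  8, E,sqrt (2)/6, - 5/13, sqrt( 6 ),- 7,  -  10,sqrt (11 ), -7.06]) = [  -  8*sqrt( 15 ),-10, - 9, - 9,  -  8,  -  7.06, - 7,  -  5/2, - 5/13, sqrt ( 2 ) /6,sqrt(6 ) , E,3,sqrt(11 ),6.57]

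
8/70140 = 2/17535 =0.00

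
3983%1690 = 603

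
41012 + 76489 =117501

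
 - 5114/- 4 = 1278+1/2 = 1278.50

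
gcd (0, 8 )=8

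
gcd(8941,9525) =1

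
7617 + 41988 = 49605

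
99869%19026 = 4739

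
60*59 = 3540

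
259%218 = 41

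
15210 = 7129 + 8081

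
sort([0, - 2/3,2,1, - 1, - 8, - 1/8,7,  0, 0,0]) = [-8, - 1, - 2/3, - 1/8 , 0,0,0, 0, 1, 2 , 7 ] 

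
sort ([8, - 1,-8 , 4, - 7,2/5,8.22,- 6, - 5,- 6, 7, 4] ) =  [ - 8, - 7 , - 6, - 6,-5, - 1, 2/5, 4 , 4, 7,8, 8.22 ] 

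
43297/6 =7216 + 1/6 = 7216.17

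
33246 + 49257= 82503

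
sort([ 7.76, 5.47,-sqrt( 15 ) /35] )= [ - sqrt(15 ) /35,5.47, 7.76]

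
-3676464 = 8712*( - 422) 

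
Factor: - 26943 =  - 3^1*7^1*1283^1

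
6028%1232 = 1100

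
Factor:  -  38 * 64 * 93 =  - 2^7*3^1 * 19^1*31^1 = - 226176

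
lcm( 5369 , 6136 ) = 42952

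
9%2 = 1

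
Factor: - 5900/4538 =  - 2^1*5^2*59^1*2269^( - 1) = - 2950/2269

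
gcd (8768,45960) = 8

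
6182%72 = 62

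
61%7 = 5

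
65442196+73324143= 138766339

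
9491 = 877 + 8614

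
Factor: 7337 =11^1*23^1 * 29^1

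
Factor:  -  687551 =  - 687551^1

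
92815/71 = 92815/71 =1307.25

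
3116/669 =4 +440/669= 4.66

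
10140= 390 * 26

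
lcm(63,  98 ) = 882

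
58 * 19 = 1102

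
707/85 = 8+27/85 =8.32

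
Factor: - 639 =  - 3^2*71^1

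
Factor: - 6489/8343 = -3^(-2)*7^1 = - 7/9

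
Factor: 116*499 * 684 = 2^4*3^2*19^1*29^1*499^1 = 39592656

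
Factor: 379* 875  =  5^3 * 7^1*379^1 = 331625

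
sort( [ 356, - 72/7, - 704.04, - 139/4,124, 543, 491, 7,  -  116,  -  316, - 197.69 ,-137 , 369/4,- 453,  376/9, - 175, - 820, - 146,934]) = [ - 820, - 704.04, -453, - 316, - 197.69, - 175, - 146, - 137, - 116, - 139/4, - 72/7, 7, 376/9,369/4, 124,  356,491, 543, 934]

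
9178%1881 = 1654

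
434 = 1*434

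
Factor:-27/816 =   -  9/272 = - 2^(  -  4) * 3^2* 17^(-1 ) 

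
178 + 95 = 273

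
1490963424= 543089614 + 947873810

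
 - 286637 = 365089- 651726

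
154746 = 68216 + 86530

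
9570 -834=8736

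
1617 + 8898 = 10515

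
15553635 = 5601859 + 9951776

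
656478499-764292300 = -107813801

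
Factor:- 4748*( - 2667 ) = 2^2 * 3^1* 7^1*  127^1*1187^1=12662916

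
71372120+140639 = 71512759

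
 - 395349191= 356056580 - 751405771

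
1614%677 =260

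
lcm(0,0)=0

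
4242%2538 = 1704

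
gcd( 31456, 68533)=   1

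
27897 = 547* 51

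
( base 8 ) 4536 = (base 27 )37M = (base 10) 2398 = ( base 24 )43m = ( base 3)10021211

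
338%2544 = 338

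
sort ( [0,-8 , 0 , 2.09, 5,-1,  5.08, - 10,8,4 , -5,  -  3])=[ - 10, -8,  -  5 , - 3, - 1, 0, 0,2.09 , 4, 5,  5.08,8]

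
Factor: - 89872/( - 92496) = 3^( - 1)*47^( - 1 )*137^1 = 137/141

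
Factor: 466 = 2^1*233^1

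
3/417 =1/139= 0.01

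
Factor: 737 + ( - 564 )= 173^1 =173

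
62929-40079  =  22850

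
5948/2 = 2974 = 2974.00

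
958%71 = 35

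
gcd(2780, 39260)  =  20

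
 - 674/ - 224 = 3 + 1/112=3.01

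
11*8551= 94061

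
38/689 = 38/689= 0.06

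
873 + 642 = 1515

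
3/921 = 1/307 = 0.00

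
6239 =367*17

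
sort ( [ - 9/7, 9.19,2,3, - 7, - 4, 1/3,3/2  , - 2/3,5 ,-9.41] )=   [ - 9.41, - 7, - 4, - 9/7,-2/3,1/3 , 3/2, 2,3,5, 9.19 ] 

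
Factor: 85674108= 2^2*3^1*13^1*549193^1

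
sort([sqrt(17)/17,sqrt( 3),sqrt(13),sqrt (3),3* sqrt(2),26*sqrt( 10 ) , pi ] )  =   [ sqrt(17)/17,sqrt (3),sqrt( 3 ), pi,sqrt ( 13),3*sqrt(2 ),26*sqrt( 10 )]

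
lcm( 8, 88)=88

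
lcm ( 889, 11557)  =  11557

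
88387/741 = 6799/57 = 119.28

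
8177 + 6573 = 14750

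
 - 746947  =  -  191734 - 555213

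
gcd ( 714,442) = 34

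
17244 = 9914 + 7330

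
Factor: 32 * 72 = 2304 = 2^8*3^2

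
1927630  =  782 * 2465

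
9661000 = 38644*250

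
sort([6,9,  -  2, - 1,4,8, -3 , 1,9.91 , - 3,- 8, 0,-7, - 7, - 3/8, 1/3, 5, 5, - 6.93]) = [- 8, - 7, - 7, - 6.93,-3,  -  3, - 2,  -  1, - 3/8,0,1/3,1,4,5,5, 6 , 8, 9,  9.91]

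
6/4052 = 3/2026 = 0.00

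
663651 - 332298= 331353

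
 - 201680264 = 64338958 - 266019222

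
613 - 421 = 192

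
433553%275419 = 158134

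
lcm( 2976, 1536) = 47616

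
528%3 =0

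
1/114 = 1/114  =  0.01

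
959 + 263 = 1222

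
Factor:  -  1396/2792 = - 1/2 = -  2^( - 1)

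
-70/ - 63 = 1 + 1/9 = 1.11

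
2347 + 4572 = 6919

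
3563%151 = 90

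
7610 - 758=6852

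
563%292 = 271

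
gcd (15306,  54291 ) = 3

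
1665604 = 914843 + 750761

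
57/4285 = 57/4285 = 0.01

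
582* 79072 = 46019904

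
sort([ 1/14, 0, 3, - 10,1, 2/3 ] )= [ - 10, 0,1/14,2/3, 1 , 3]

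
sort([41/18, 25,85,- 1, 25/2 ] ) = [ - 1, 41/18, 25/2, 25, 85]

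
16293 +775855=792148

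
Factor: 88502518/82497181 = 2^1*13^(  -  1)*41^1*83023^1*488149^( - 1) = 6807886/6345937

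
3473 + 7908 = 11381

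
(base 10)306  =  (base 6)1230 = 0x132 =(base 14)17C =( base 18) h0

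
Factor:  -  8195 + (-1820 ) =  - 5^1*2003^1 = -10015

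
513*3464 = 1777032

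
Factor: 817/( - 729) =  - 3^( - 6)*19^1* 43^1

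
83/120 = 83/120 = 0.69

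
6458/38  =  3229/19 = 169.95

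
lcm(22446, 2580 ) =224460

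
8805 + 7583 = 16388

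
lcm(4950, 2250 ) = 24750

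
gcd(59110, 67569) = 1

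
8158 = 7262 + 896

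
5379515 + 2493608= 7873123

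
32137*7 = 224959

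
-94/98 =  - 1 + 2/49=-0.96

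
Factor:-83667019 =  - 41^1*53^1 *139^1*277^1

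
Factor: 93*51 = 4743 = 3^2*17^1*31^1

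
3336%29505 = 3336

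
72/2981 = 72/2981 = 0.02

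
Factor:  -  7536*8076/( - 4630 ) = 2^5*3^2* 5^( - 1) * 157^1*463^(  -  1)* 673^1 = 30430368/2315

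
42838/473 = 42838/473 = 90.57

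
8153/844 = 9 + 557/844 = 9.66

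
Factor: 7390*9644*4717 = 336176627720 = 2^3*5^1*53^1*89^1*739^1*2411^1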